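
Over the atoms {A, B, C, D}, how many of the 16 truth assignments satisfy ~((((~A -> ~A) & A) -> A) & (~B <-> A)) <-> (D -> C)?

8

Initial set: {(~((((~A -> ~A) & A) -> A) & (~B <-> A)) <-> (D -> C))}.
(~((((~A -> ~A) & A) -> A) & (~B <-> A)) <-> (D -> C)): β-rule — branch into ~((((~A -> ~A) & A) -> A) & (~B <-> A)), (D -> C)  //  ~~((((~A -> ~A) & A) -> A) & (~B <-> A)), ~(D -> C).
  branch 1 (add ~((((~A -> ~A) & A) -> A) & (~B <-> A)), (D -> C)):
    ~((((~A -> ~A) & A) -> A) & (~B <-> A)): β-rule — branch into ~(((~A -> ~A) & A) -> A)  //  ~(~B <-> A).
      branch 1.1 (add ~(((~A -> ~A) & A) -> A)):
        ~(((~A -> ~A) & A) -> A): α-rule — add ((~A -> ~A) & A), ~A.
        ((~A -> ~A) & A): α-rule — add (~A -> ~A), A.
        × closes — contains both A and ~A.
      branch 1.2 (add ~(~B <-> A)):
        (D -> C): β-rule — branch into ~D  //  C.
          branch 1.2.1 (add ~D):
            ~(~B <-> A): β-rule — branch into ~B, ~A  //  ~~B, A.
              branch 1.2.1.1 (add ~B, ~A):
                ○ open, literals {A=F, B=F, D=F}.
              branch 1.2.1.2 (add ~~B, A):
                ○ open, literals {A=T, B=T, D=F}.
          branch 1.2.2 (add C):
            ~(~B <-> A): β-rule — branch into ~B, ~A  //  ~~B, A.
              branch 1.2.2.1 (add ~B, ~A):
                ○ open, literals {A=F, B=F, C=T}.
              branch 1.2.2.2 (add ~~B, A):
                ○ open, literals {A=T, B=T, C=T}.
  branch 2 (add ~~((((~A -> ~A) & A) -> A) & (~B <-> A)), ~(D -> C)):
    ~~((((~A -> ~A) & A) -> A) & (~B <-> A)): α-rule — add (((~A -> ~A) & A) -> A), (~B <-> A).
    ~(D -> C): α-rule — add D, ~C.
    (((~A -> ~A) & A) -> A): β-rule — branch into ~((~A -> ~A) & A)  //  A.
      branch 2.1 (add ~((~A -> ~A) & A)):
        (~B <-> A): β-rule — branch into ~B, A  //  ~~B, ~A.
          branch 2.1.1 (add ~B, A):
            ~((~A -> ~A) & A): β-rule — branch into ~(~A -> ~A)  //  ~A.
              branch 2.1.1.1 (add ~(~A -> ~A)):
                ~(~A -> ~A): α-rule — add ~A, ~~A.
                × closes — contains both A and ~A.
              branch 2.1.1.2 (add ~A):
                × closes — contains both A and ~A.
          branch 2.1.2 (add ~~B, ~A):
            ~((~A -> ~A) & A): β-rule — branch into ~(~A -> ~A)  //  ~A.
              branch 2.1.2.1 (add ~(~A -> ~A)):
                ~(~A -> ~A): α-rule — add ~A, ~~A.
                × closes — contains both A and ~A.
              branch 2.1.2.2 (add ~A):
                ○ open, literals {A=F, B=T, C=F, D=T}.
      branch 2.2 (add A):
        (~B <-> A): β-rule — branch into ~B, A  //  ~~B, ~A.
          branch 2.2.1 (add ~B, A):
            ○ open, literals {A=T, B=F, C=F, D=T}.
          branch 2.2.2 (add ~~B, ~A):
            × closes — contains both A and ~A.
5 branches closed, 6 open.
Each open branch fixes some atoms; the unmentioned ones are free. Counting distinct full assignments: branch {A=F, B=F, D=F} (C) contributes 2 new; branch {A=T, B=T, D=F} (C) contributes 2 new; branch {A=F, B=F, C=T} (D) contributes 1 new; branch {A=T, B=T, C=T} (D) contributes 1 new; branch {A=F, B=T, C=F, D=T} (none free) contributes 1 new; branch {A=T, B=F, C=F, D=T} (none free) contributes 1 new. Total: 8.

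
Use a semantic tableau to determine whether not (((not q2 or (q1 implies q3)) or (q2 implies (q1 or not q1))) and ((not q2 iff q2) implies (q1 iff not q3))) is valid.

Assume the negation and expand:
Initial set: {not not (((not q2 or (q1 implies q3)) or (q2 implies (q1 or not q1))) and ((not q2 iff q2) implies (q1 iff not q3)))}.
not not (((not q2 or (q1 implies q3)) or (q2 implies (q1 or not q1))) and ((not q2 iff q2) implies (q1 iff not q3))): α-rule — add ((not q2 or (q1 implies q3)) or (q2 implies (q1 or not q1))), ((not q2 iff q2) implies (q1 iff not q3)).
((not q2 or (q1 implies q3)) or (q2 implies (q1 or not q1))): β-rule — branch into (not q2 or (q1 implies q3))  //  (q2 implies (q1 or not q1)).
  branch 1 (add (not q2 or (q1 implies q3))):
    ((not q2 iff q2) implies (q1 iff not q3)): β-rule — branch into not (not q2 iff q2)  //  (q1 iff not q3).
      branch 1.1 (add not (not q2 iff q2)):
        (not q2 or (q1 implies q3)): β-rule — branch into not q2  //  (q1 implies q3).
          branch 1.1.1 (add not q2):
            not (not q2 iff q2): β-rule — branch into not q2, not q2  //  not not q2, q2.
              branch 1.1.1.1 (add not q2, not q2):
                ○ open, literals {q2=F}.
              branch 1.1.1.2 (add not not q2, q2):
                × closes — contains both q2 and not q2.
          branch 1.1.2 (add (q1 implies q3)):
            not (not q2 iff q2): β-rule — branch into not q2, not q2  //  not not q2, q2.
              branch 1.1.2.1 (add not q2, not q2):
                (q1 implies q3): β-rule — branch into not q1  //  q3.
                  branch 1.1.2.1.1 (add not q1):
                    ○ open, literals {q1=F, q2=F}.
                  branch 1.1.2.1.2 (add q3):
                    ○ open, literals {q2=F, q3=T}.
              branch 1.1.2.2 (add not not q2, q2):
                (q1 implies q3): β-rule — branch into not q1  //  q3.
                  branch 1.1.2.2.1 (add not q1):
                    ○ open, literals {q1=F, q2=T}.
                  branch 1.1.2.2.2 (add q3):
                    ○ open, literals {q2=T, q3=T}.
      branch 1.2 (add (q1 iff not q3)):
        (not q2 or (q1 implies q3)): β-rule — branch into not q2  //  (q1 implies q3).
          branch 1.2.1 (add not q2):
            (q1 iff not q3): β-rule — branch into q1, not q3  //  not q1, not not q3.
              branch 1.2.1.1 (add q1, not q3):
                ○ open, literals {q1=T, q2=F, q3=F}.
              branch 1.2.1.2 (add not q1, not not q3):
                ○ open, literals {q1=F, q2=F, q3=T}.
          branch 1.2.2 (add (q1 implies q3)):
            (q1 iff not q3): β-rule — branch into q1, not q3  //  not q1, not not q3.
              branch 1.2.2.1 (add q1, not q3):
                (q1 implies q3): β-rule — branch into not q1  //  q3.
                  branch 1.2.2.1.1 (add not q1):
                    × closes — contains both q1 and not q1.
                  branch 1.2.2.1.2 (add q3):
                    × closes — contains both q3 and not q3.
              branch 1.2.2.2 (add not q1, not not q3):
                (q1 implies q3): β-rule — branch into not q1  //  q3.
                  branch 1.2.2.2.1 (add not q1):
                    ○ open, literals {q1=F, q3=T}.
                  branch 1.2.2.2.2 (add q3):
                    ○ open, literals {q1=F, q3=T}.
  branch 2 (add (q2 implies (q1 or not q1))):
    ((not q2 iff q2) implies (q1 iff not q3)): β-rule — branch into not (not q2 iff q2)  //  (q1 iff not q3).
      branch 2.1 (add not (not q2 iff q2)):
        (q2 implies (q1 or not q1)): β-rule — branch into not q2  //  (q1 or not q1).
          branch 2.1.1 (add not q2):
            not (not q2 iff q2): β-rule — branch into not q2, not q2  //  not not q2, q2.
              branch 2.1.1.1 (add not q2, not q2):
                ○ open, literals {q2=F}.
              branch 2.1.1.2 (add not not q2, q2):
                × closes — contains both q2 and not q2.
          branch 2.1.2 (add (q1 or not q1)):
            not (not q2 iff q2): β-rule — branch into not q2, not q2  //  not not q2, q2.
              branch 2.1.2.1 (add not q2, not q2):
                (q1 or not q1): β-rule — branch into q1  //  not q1.
                  branch 2.1.2.1.1 (add q1):
                    ○ open, literals {q1=T, q2=F}.
                  branch 2.1.2.1.2 (add not q1):
                    ○ open, literals {q1=F, q2=F}.
              branch 2.1.2.2 (add not not q2, q2):
                (q1 or not q1): β-rule — branch into q1  //  not q1.
                  branch 2.1.2.2.1 (add q1):
                    ○ open, literals {q1=T, q2=T}.
                  branch 2.1.2.2.2 (add not q1):
                    ○ open, literals {q1=F, q2=T}.
      branch 2.2 (add (q1 iff not q3)):
        (q2 implies (q1 or not q1)): β-rule — branch into not q2  //  (q1 or not q1).
          branch 2.2.1 (add not q2):
            (q1 iff not q3): β-rule — branch into q1, not q3  //  not q1, not not q3.
              branch 2.2.1.1 (add q1, not q3):
                ○ open, literals {q1=T, q2=F, q3=F}.
              branch 2.2.1.2 (add not q1, not not q3):
                ○ open, literals {q1=F, q2=F, q3=T}.
          branch 2.2.2 (add (q1 or not q1)):
            (q1 iff not q3): β-rule — branch into q1, not q3  //  not q1, not not q3.
              branch 2.2.2.1 (add q1, not q3):
                (q1 or not q1): β-rule — branch into q1  //  not q1.
                  branch 2.2.2.1.1 (add q1):
                    ○ open, literals {q1=T, q3=F}.
                  branch 2.2.2.1.2 (add not q1):
                    × closes — contains both q1 and not q1.
              branch 2.2.2.2 (add not q1, not not q3):
                (q1 or not q1): β-rule — branch into q1  //  not q1.
                  branch 2.2.2.2.1 (add q1):
                    × closes — contains both q1 and not q1.
                  branch 2.2.2.2.2 (add not q1):
                    ○ open, literals {q1=F, q3=T}.
6 branches closed, 18 open.
An open branch gives a countermodel: q2=F (unmentioned atoms arbitrary); under it the original formula is false.

Not valid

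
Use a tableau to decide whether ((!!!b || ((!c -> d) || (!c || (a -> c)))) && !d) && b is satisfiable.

Satisfiable

Initial set: {(((!!!b || ((!c -> d) || (!c || (a -> c)))) && !d) && b)}.
(((!!!b || ((!c -> d) || (!c || (a -> c)))) && !d) && b): α-rule — add ((!!!b || ((!c -> d) || (!c || (a -> c)))) && !d), b.
((!!!b || ((!c -> d) || (!c || (a -> c)))) && !d): α-rule — add (!!!b || ((!c -> d) || (!c || (a -> c)))), !d.
(!!!b || ((!c -> d) || (!c || (a -> c)))): β-rule — branch into !!!b  //  ((!c -> d) || (!c || (a -> c))).
  branch 1 (add !!!b):
    !!!b: drop double negation, giving !b.
    × closes — contains both b and !b.
  branch 2 (add ((!c -> d) || (!c || (a -> c)))):
    ((!c -> d) || (!c || (a -> c))): β-rule — branch into (!c -> d)  //  (!c || (a -> c)).
      branch 2.1 (add (!c -> d)):
        (!c -> d): β-rule — branch into !!c  //  d.
          branch 2.1.1 (add !!c):
            ○ open, literals {b=true, c=true, d=false}.
          branch 2.1.2 (add d):
            × closes — contains both d and !d.
      branch 2.2 (add (!c || (a -> c))):
        (!c || (a -> c)): β-rule — branch into !c  //  (a -> c).
          branch 2.2.1 (add !c):
            ○ open, literals {b=true, c=false, d=false}.
          branch 2.2.2 (add (a -> c)):
            (a -> c): β-rule — branch into !a  //  c.
              branch 2.2.2.1 (add !a):
                ○ open, literals {a=false, b=true, d=false}.
              branch 2.2.2.2 (add c):
                ○ open, literals {b=true, c=true, d=false}.
2 branches closed, 4 open.
An open branch gives a satisfying assignment: b=true, c=true, d=false.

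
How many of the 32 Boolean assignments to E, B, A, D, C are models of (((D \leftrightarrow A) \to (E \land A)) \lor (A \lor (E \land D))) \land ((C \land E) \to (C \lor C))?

Initial set: {T ((((D \leftrightarrow A) \to (E \land A)) \lor (A \lor (E \land D))) \land ((C \land E) \to (C \lor C)))}.
T ((((D \leftrightarrow A) \to (E \land A)) \lor (A \lor (E \land D))) \land ((C \land E) \to (C \lor C))): α-rule — add T (((D \leftrightarrow A) \to (E \land A)) \lor (A \lor (E \land D))), T ((C \land E) \to (C \lor C)).
T (((D \leftrightarrow A) \to (E \land A)) \lor (A \lor (E \land D))): β-rule — branch into T ((D \leftrightarrow A) \to (E \land A))  //  T (A \lor (E \land D)).
  branch 1 (add T ((D \leftrightarrow A) \to (E \land A))):
    T ((C \land E) \to (C \lor C)): β-rule — branch into F (C \land E)  //  T (C \lor C).
      branch 1.1 (add F (C \land E)):
        T ((D \leftrightarrow A) \to (E \land A)): β-rule — branch into F (D \leftrightarrow A)  //  T (E \land A).
          branch 1.1.1 (add F (D \leftrightarrow A)):
            F (C \land E): β-rule — branch into F C  //  F E.
              branch 1.1.1.1 (add F C):
                F (D \leftrightarrow A): β-rule — branch into T D, F A  //  F D, T A.
                  branch 1.1.1.1.1 (add T D, F A):
                    ○ open, literals {A=false, C=false, D=true}.
                  branch 1.1.1.1.2 (add F D, T A):
                    ○ open, literals {A=true, C=false, D=false}.
              branch 1.1.1.2 (add F E):
                F (D \leftrightarrow A): β-rule — branch into T D, F A  //  F D, T A.
                  branch 1.1.1.2.1 (add T D, F A):
                    ○ open, literals {A=false, D=true, E=false}.
                  branch 1.1.1.2.2 (add F D, T A):
                    ○ open, literals {A=true, D=false, E=false}.
          branch 1.1.2 (add T (E \land A)):
            T (E \land A): α-rule — add T E, T A.
            F (C \land E): β-rule — branch into F C  //  F E.
              branch 1.1.2.1 (add F C):
                ○ open, literals {A=true, C=false, E=true}.
              branch 1.1.2.2 (add F E):
                × closes — contains both E and \lnot E.
      branch 1.2 (add T (C \lor C)):
        T ((D \leftrightarrow A) \to (E \land A)): β-rule — branch into F (D \leftrightarrow A)  //  T (E \land A).
          branch 1.2.1 (add F (D \leftrightarrow A)):
            T (C \lor C): β-rule — branch into T C  //  T C.
              branch 1.2.1.1 (add T C):
                F (D \leftrightarrow A): β-rule — branch into T D, F A  //  F D, T A.
                  branch 1.2.1.1.1 (add T D, F A):
                    ○ open, literals {A=false, C=true, D=true}.
                  branch 1.2.1.1.2 (add F D, T A):
                    ○ open, literals {A=true, C=true, D=false}.
              branch 1.2.1.2 (add T C):
                F (D \leftrightarrow A): β-rule — branch into T D, F A  //  F D, T A.
                  branch 1.2.1.2.1 (add T D, F A):
                    ○ open, literals {A=false, C=true, D=true}.
                  branch 1.2.1.2.2 (add F D, T A):
                    ○ open, literals {A=true, C=true, D=false}.
          branch 1.2.2 (add T (E \land A)):
            T (E \land A): α-rule — add T E, T A.
            T (C \lor C): β-rule — branch into T C  //  T C.
              branch 1.2.2.1 (add T C):
                ○ open, literals {A=true, C=true, E=true}.
              branch 1.2.2.2 (add T C):
                ○ open, literals {A=true, C=true, E=true}.
  branch 2 (add T (A \lor (E \land D))):
    T ((C \land E) \to (C \lor C)): β-rule — branch into F (C \land E)  //  T (C \lor C).
      branch 2.1 (add F (C \land E)):
        T (A \lor (E \land D)): β-rule — branch into T A  //  T (E \land D).
          branch 2.1.1 (add T A):
            F (C \land E): β-rule — branch into F C  //  F E.
              branch 2.1.1.1 (add F C):
                ○ open, literals {A=true, C=false}.
              branch 2.1.1.2 (add F E):
                ○ open, literals {A=true, E=false}.
          branch 2.1.2 (add T (E \land D)):
            T (E \land D): α-rule — add T E, T D.
            F (C \land E): β-rule — branch into F C  //  F E.
              branch 2.1.2.1 (add F C):
                ○ open, literals {C=false, D=true, E=true}.
              branch 2.1.2.2 (add F E):
                × closes — contains both E and \lnot E.
      branch 2.2 (add T (C \lor C)):
        T (A \lor (E \land D)): β-rule — branch into T A  //  T (E \land D).
          branch 2.2.1 (add T A):
            T (C \lor C): β-rule — branch into T C  //  T C.
              branch 2.2.1.1 (add T C):
                ○ open, literals {A=true, C=true}.
              branch 2.2.1.2 (add T C):
                ○ open, literals {A=true, C=true}.
          branch 2.2.2 (add T (E \land D)):
            T (E \land D): α-rule — add T E, T D.
            T (C \lor C): β-rule — branch into T C  //  T C.
              branch 2.2.2.1 (add T C):
                ○ open, literals {C=true, D=true, E=true}.
              branch 2.2.2.2 (add T C):
                ○ open, literals {C=true, D=true, E=true}.
2 branches closed, 18 open.
Each open branch fixes some atoms; the unmentioned ones are free. Counting distinct full assignments: branch {A=false, C=false, D=true} (E, B) contributes 4 new; branch {A=true, C=false, D=false} (E, B) contributes 4 new; branch {A=false, D=true, E=false} (B, C) contributes 2 new; branch {A=true, D=false, E=false} (B, C) contributes 2 new; branch {A=true, C=false, E=true} (B, D) contributes 2 new; branch {A=false, C=true, D=true} (E, B) contributes 2 new; branch {A=true, C=true, D=false} (E, B) contributes 2 new; branch {A=false, C=true, D=true} (E, B) contributes 0 new; branch {A=true, C=true, D=false} (E, B) contributes 0 new; branch {A=true, C=true, E=true} (B, D) contributes 2 new; branch {A=true, C=true, E=true} (B, D) contributes 0 new; branch {A=true, C=false} (E, B, D) contributes 2 new; branch {A=true, E=false} (B, D, C) contributes 2 new; branch {C=false, D=true, E=true} (B, A) contributes 0 new; branch {A=true, C=true} (E, B, D) contributes 0 new; branch {A=true, C=true} (E, B, D) contributes 0 new; branch {C=true, D=true, E=true} (B, A) contributes 0 new; branch {C=true, D=true, E=true} (B, A) contributes 0 new. Total: 24.

24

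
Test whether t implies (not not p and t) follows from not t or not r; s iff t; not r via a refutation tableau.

No

Initial set: {T (not t or not r); T (s iff t); T not r; F (t implies (not not p and t))}.
F (t implies (not not p and t)): α-rule — add T t, F (not not p and t).
T (not t or not r): β-rule — branch into T not t  //  T not r.
  branch 1 (add T not t):
    × closes — contains both t and not t.
  branch 2 (add T not r):
    T (s iff t): β-rule — branch into T s, T t  //  F s, F t.
      branch 2.1 (add T s, T t):
        F (not not p and t): β-rule — branch into F not not p  //  F t.
          branch 2.1.1 (add F not not p):
            F not not p: drop double negation, giving F p.
            ○ open, literals {p=F, r=F, s=T, t=T}.
          branch 2.1.2 (add F t):
            × closes — contains both t and not t.
      branch 2.2 (add F s, F t):
        × closes — contains both t and not t.
3 branches closed, 1 open.
An open branch gives a countermodel: p=F, r=F, s=T, t=T (unmentioned atoms arbitrary); the premises hold there but the conclusion fails.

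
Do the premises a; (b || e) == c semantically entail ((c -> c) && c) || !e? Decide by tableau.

Initial set: {a; ((b || e) == c); !(((c -> c) && c) || !e)}.
!(((c -> c) && c) || !e): α-rule — add !((c -> c) && c), !!e.
((b || e) == c): β-rule — branch into (b || e), c  //  !(b || e), !c.
  branch 1 (add (b || e), c):
    !((c -> c) && c): β-rule — branch into !(c -> c)  //  !c.
      branch 1.1 (add !(c -> c)):
        !(c -> c): α-rule — add c, !c.
        × closes — contains both c and !c.
      branch 1.2 (add !c):
        × closes — contains both c and !c.
  branch 2 (add !(b || e), !c):
    !(b || e): α-rule — add !b, !e.
    × closes — contains both e and !e.
All 3 branches close.
Every branch closed, so the premises entail the conclusion.

Yes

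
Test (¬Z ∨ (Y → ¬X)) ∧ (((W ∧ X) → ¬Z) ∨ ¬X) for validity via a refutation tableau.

Assume the negation and expand:
Initial set: {F ((¬Z ∨ (Y → ¬X)) ∧ (((W ∧ X) → ¬Z) ∨ ¬X))}.
F ((¬Z ∨ (Y → ¬X)) ∧ (((W ∧ X) → ¬Z) ∨ ¬X)): β-rule — branch into F (¬Z ∨ (Y → ¬X))  //  F (((W ∧ X) → ¬Z) ∨ ¬X).
  branch 1 (add F (¬Z ∨ (Y → ¬X))):
    F (¬Z ∨ (Y → ¬X)): α-rule — add F ¬Z, F (Y → ¬X).
    F (Y → ¬X): α-rule — add T Y, F ¬X.
    ○ open, literals {X=T, Y=T, Z=T}.
  branch 2 (add F (((W ∧ X) → ¬Z) ∨ ¬X)):
    F (((W ∧ X) → ¬Z) ∨ ¬X): α-rule — add F ((W ∧ X) → ¬Z), F ¬X.
    F ((W ∧ X) → ¬Z): α-rule — add T (W ∧ X), F ¬Z.
    T (W ∧ X): α-rule — add T W, T X.
    ○ open, literals {W=T, X=T, Z=T}.
0 branches closed, 2 open.
An open branch gives a countermodel: X=T, Y=T, Z=T (unmentioned atoms arbitrary); under it the original formula is false.

Not valid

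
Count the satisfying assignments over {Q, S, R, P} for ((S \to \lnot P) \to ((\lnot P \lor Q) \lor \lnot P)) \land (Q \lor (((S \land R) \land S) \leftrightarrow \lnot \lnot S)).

Initial set: {(((S \to \lnot P) \to ((\lnot P \lor Q) \lor \lnot P)) \land (Q \lor (((S \land R) \land S) \leftrightarrow \lnot \lnot S)))}.
(((S \to \lnot P) \to ((\lnot P \lor Q) \lor \lnot P)) \land (Q \lor (((S \land R) \land S) \leftrightarrow \lnot \lnot S))): α-rule — add ((S \to \lnot P) \to ((\lnot P \lor Q) \lor \lnot P)), (Q \lor (((S \land R) \land S) \leftrightarrow \lnot \lnot S)).
((S \to \lnot P) \to ((\lnot P \lor Q) \lor \lnot P)): β-rule — branch into \lnot (S \to \lnot P)  //  ((\lnot P \lor Q) \lor \lnot P).
  branch 1 (add \lnot (S \to \lnot P)):
    \lnot (S \to \lnot P): α-rule — add S, \lnot \lnot P.
    (Q \lor (((S \land R) \land S) \leftrightarrow \lnot \lnot S)): β-rule — branch into Q  //  (((S \land R) \land S) \leftrightarrow \lnot \lnot S).
      branch 1.1 (add Q):
        ○ open, literals {P=T, Q=T, S=T}.
      branch 1.2 (add (((S \land R) \land S) \leftrightarrow \lnot \lnot S)):
        (((S \land R) \land S) \leftrightarrow \lnot \lnot S): β-rule — branch into ((S \land R) \land S), \lnot \lnot S  //  \lnot ((S \land R) \land S), \lnot \lnot \lnot S.
          branch 1.2.1 (add ((S \land R) \land S), \lnot \lnot S):
            ((S \land R) \land S): α-rule — add (S \land R), S.
            \lnot \lnot S: drop double negation, giving S.
            (S \land R): α-rule — add S, R.
            ○ open, literals {P=T, R=T, S=T}.
          branch 1.2.2 (add \lnot ((S \land R) \land S), \lnot \lnot \lnot S):
            \lnot \lnot \lnot S: drop double negation, giving \lnot S.
            × closes — contains both S and \lnot S.
  branch 2 (add ((\lnot P \lor Q) \lor \lnot P)):
    (Q \lor (((S \land R) \land S) \leftrightarrow \lnot \lnot S)): β-rule — branch into Q  //  (((S \land R) \land S) \leftrightarrow \lnot \lnot S).
      branch 2.1 (add Q):
        ((\lnot P \lor Q) \lor \lnot P): β-rule — branch into (\lnot P \lor Q)  //  \lnot P.
          branch 2.1.1 (add (\lnot P \lor Q)):
            (\lnot P \lor Q): β-rule — branch into \lnot P  //  Q.
              branch 2.1.1.1 (add \lnot P):
                ○ open, literals {P=F, Q=T}.
              branch 2.1.1.2 (add Q):
                ○ open, literals {Q=T}.
          branch 2.1.2 (add \lnot P):
            ○ open, literals {P=F, Q=T}.
      branch 2.2 (add (((S \land R) \land S) \leftrightarrow \lnot \lnot S)):
        ((\lnot P \lor Q) \lor \lnot P): β-rule — branch into (\lnot P \lor Q)  //  \lnot P.
          branch 2.2.1 (add (\lnot P \lor Q)):
            (((S \land R) \land S) \leftrightarrow \lnot \lnot S): β-rule — branch into ((S \land R) \land S), \lnot \lnot S  //  \lnot ((S \land R) \land S), \lnot \lnot \lnot S.
              branch 2.2.1.1 (add ((S \land R) \land S), \lnot \lnot S):
                ((S \land R) \land S): α-rule — add (S \land R), S.
                \lnot \lnot S: drop double negation, giving S.
                (S \land R): α-rule — add S, R.
                (\lnot P \lor Q): β-rule — branch into \lnot P  //  Q.
                  branch 2.2.1.1.1 (add \lnot P):
                    ○ open, literals {P=F, R=T, S=T}.
                  branch 2.2.1.1.2 (add Q):
                    ○ open, literals {Q=T, R=T, S=T}.
              branch 2.2.1.2 (add \lnot ((S \land R) \land S), \lnot \lnot \lnot S):
                \lnot \lnot \lnot S: drop double negation, giving \lnot S.
                (\lnot P \lor Q): β-rule — branch into \lnot P  //  Q.
                  branch 2.2.1.2.1 (add \lnot P):
                    \lnot ((S \land R) \land S): β-rule — branch into \lnot (S \land R)  //  \lnot S.
                      branch 2.2.1.2.1.1 (add \lnot (S \land R)):
                        \lnot (S \land R): β-rule — branch into \lnot S  //  \lnot R.
                          branch 2.2.1.2.1.1.1 (add \lnot S):
                            ○ open, literals {P=F, S=F}.
                          branch 2.2.1.2.1.1.2 (add \lnot R):
                            ○ open, literals {P=F, R=F, S=F}.
                      branch 2.2.1.2.1.2 (add \lnot S):
                        ○ open, literals {P=F, S=F}.
                  branch 2.2.1.2.2 (add Q):
                    \lnot ((S \land R) \land S): β-rule — branch into \lnot (S \land R)  //  \lnot S.
                      branch 2.2.1.2.2.1 (add \lnot (S \land R)):
                        \lnot (S \land R): β-rule — branch into \lnot S  //  \lnot R.
                          branch 2.2.1.2.2.1.1 (add \lnot S):
                            ○ open, literals {Q=T, S=F}.
                          branch 2.2.1.2.2.1.2 (add \lnot R):
                            ○ open, literals {Q=T, R=F, S=F}.
                      branch 2.2.1.2.2.2 (add \lnot S):
                        ○ open, literals {Q=T, S=F}.
          branch 2.2.2 (add \lnot P):
            (((S \land R) \land S) \leftrightarrow \lnot \lnot S): β-rule — branch into ((S \land R) \land S), \lnot \lnot S  //  \lnot ((S \land R) \land S), \lnot \lnot \lnot S.
              branch 2.2.2.1 (add ((S \land R) \land S), \lnot \lnot S):
                ((S \land R) \land S): α-rule — add (S \land R), S.
                \lnot \lnot S: drop double negation, giving S.
                (S \land R): α-rule — add S, R.
                ○ open, literals {P=F, R=T, S=T}.
              branch 2.2.2.2 (add \lnot ((S \land R) \land S), \lnot \lnot \lnot S):
                \lnot \lnot \lnot S: drop double negation, giving \lnot S.
                \lnot ((S \land R) \land S): β-rule — branch into \lnot (S \land R)  //  \lnot S.
                  branch 2.2.2.2.1 (add \lnot (S \land R)):
                    \lnot (S \land R): β-rule — branch into \lnot S  //  \lnot R.
                      branch 2.2.2.2.1.1 (add \lnot S):
                        ○ open, literals {P=F, S=F}.
                      branch 2.2.2.2.1.2 (add \lnot R):
                        ○ open, literals {P=F, R=F, S=F}.
                  branch 2.2.2.2.2 (add \lnot S):
                    ○ open, literals {P=F, S=F}.
1 branch closed, 17 open.
Each open branch fixes some atoms; the unmentioned ones are free. Counting distinct full assignments: branch {P=T, Q=T, S=T} (R) contributes 2 new; branch {P=T, R=T, S=T} (Q) contributes 1 new; branch {P=F, Q=T} (S, R) contributes 4 new; branch {Q=T} (S, R, P) contributes 2 new; branch {P=F, Q=T} (S, R) contributes 0 new; branch {P=F, R=T, S=T} (Q) contributes 1 new; branch {Q=T, R=T, S=T} (P) contributes 0 new; branch {P=F, S=F} (Q, R) contributes 2 new; branch {P=F, R=F, S=F} (Q) contributes 0 new; branch {P=F, S=F} (Q, R) contributes 0 new; branch {Q=T, S=F} (R, P) contributes 0 new; branch {Q=T, R=F, S=F} (P) contributes 0 new; branch {Q=T, S=F} (R, P) contributes 0 new; branch {P=F, R=T, S=T} (Q) contributes 0 new; branch {P=F, S=F} (Q, R) contributes 0 new; branch {P=F, R=F, S=F} (Q) contributes 0 new; branch {P=F, S=F} (Q, R) contributes 0 new. Total: 12.

12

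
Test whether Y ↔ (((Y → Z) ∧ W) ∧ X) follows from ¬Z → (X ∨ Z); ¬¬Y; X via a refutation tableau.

Initial set: {(¬Z → (X ∨ Z)); ¬¬Y; X; ¬(Y ↔ (((Y → Z) ∧ W) ∧ X))}.
¬¬Y: drop double negation, giving Y.
(¬Z → (X ∨ Z)): β-rule — branch into ¬¬Z  //  (X ∨ Z).
  branch 1 (add ¬¬Z):
    ¬(Y ↔ (((Y → Z) ∧ W) ∧ X)): β-rule — branch into Y, ¬(((Y → Z) ∧ W) ∧ X)  //  ¬Y, (((Y → Z) ∧ W) ∧ X).
      branch 1.1 (add Y, ¬(((Y → Z) ∧ W) ∧ X)):
        ¬(((Y → Z) ∧ W) ∧ X): β-rule — branch into ¬((Y → Z) ∧ W)  //  ¬X.
          branch 1.1.1 (add ¬((Y → Z) ∧ W)):
            ¬((Y → Z) ∧ W): β-rule — branch into ¬(Y → Z)  //  ¬W.
              branch 1.1.1.1 (add ¬(Y → Z)):
                ¬(Y → Z): α-rule — add Y, ¬Z.
                × closes — contains both Z and ¬Z.
              branch 1.1.1.2 (add ¬W):
                ○ open, literals {W=0, X=1, Y=1, Z=1}.
          branch 1.1.2 (add ¬X):
            × closes — contains both X and ¬X.
      branch 1.2 (add ¬Y, (((Y → Z) ∧ W) ∧ X)):
        × closes — contains both Y and ¬Y.
  branch 2 (add (X ∨ Z)):
    ¬(Y ↔ (((Y → Z) ∧ W) ∧ X)): β-rule — branch into Y, ¬(((Y → Z) ∧ W) ∧ X)  //  ¬Y, (((Y → Z) ∧ W) ∧ X).
      branch 2.1 (add Y, ¬(((Y → Z) ∧ W) ∧ X)):
        (X ∨ Z): β-rule — branch into X  //  Z.
          branch 2.1.1 (add X):
            ¬(((Y → Z) ∧ W) ∧ X): β-rule — branch into ¬((Y → Z) ∧ W)  //  ¬X.
              branch 2.1.1.1 (add ¬((Y → Z) ∧ W)):
                ¬((Y → Z) ∧ W): β-rule — branch into ¬(Y → Z)  //  ¬W.
                  branch 2.1.1.1.1 (add ¬(Y → Z)):
                    ¬(Y → Z): α-rule — add Y, ¬Z.
                    ○ open, literals {X=1, Y=1, Z=0}.
                  branch 2.1.1.1.2 (add ¬W):
                    ○ open, literals {W=0, X=1, Y=1}.
              branch 2.1.1.2 (add ¬X):
                × closes — contains both X and ¬X.
          branch 2.1.2 (add Z):
            ¬(((Y → Z) ∧ W) ∧ X): β-rule — branch into ¬((Y → Z) ∧ W)  //  ¬X.
              branch 2.1.2.1 (add ¬((Y → Z) ∧ W)):
                ¬((Y → Z) ∧ W): β-rule — branch into ¬(Y → Z)  //  ¬W.
                  branch 2.1.2.1.1 (add ¬(Y → Z)):
                    ¬(Y → Z): α-rule — add Y, ¬Z.
                    × closes — contains both Z and ¬Z.
                  branch 2.1.2.1.2 (add ¬W):
                    ○ open, literals {W=0, X=1, Y=1, Z=1}.
              branch 2.1.2.2 (add ¬X):
                × closes — contains both X and ¬X.
      branch 2.2 (add ¬Y, (((Y → Z) ∧ W) ∧ X)):
        × closes — contains both Y and ¬Y.
7 branches closed, 4 open.
An open branch gives a countermodel: W=0, X=1, Y=1, Z=1 (unmentioned atoms arbitrary); the premises hold there but the conclusion fails.

No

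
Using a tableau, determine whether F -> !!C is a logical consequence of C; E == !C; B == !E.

Initial set: {C; (E == !C); (B == !E); !(F -> !!C)}.
!(F -> !!C): α-rule — add F, !!!C.
!!!C: drop double negation, giving !C.
× closes — contains both C and !C.
All 1 branch closes.
Every branch closed, so the premises entail the conclusion.

Yes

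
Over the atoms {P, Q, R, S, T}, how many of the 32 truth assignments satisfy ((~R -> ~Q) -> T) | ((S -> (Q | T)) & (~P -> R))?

Initial set: {(((~R -> ~Q) -> T) | ((S -> (Q | T)) & (~P -> R)))}.
(((~R -> ~Q) -> T) | ((S -> (Q | T)) & (~P -> R))): β-rule — branch into ((~R -> ~Q) -> T)  //  ((S -> (Q | T)) & (~P -> R)).
  branch 1 (add ((~R -> ~Q) -> T)):
    ((~R -> ~Q) -> T): β-rule — branch into ~(~R -> ~Q)  //  T.
      branch 1.1 (add ~(~R -> ~Q)):
        ~(~R -> ~Q): α-rule — add ~R, ~~Q.
        ○ open, literals {Q=1, R=0}.
      branch 1.2 (add T):
        ○ open, literals {T=1}.
  branch 2 (add ((S -> (Q | T)) & (~P -> R))):
    ((S -> (Q | T)) & (~P -> R)): α-rule — add (S -> (Q | T)), (~P -> R).
    (S -> (Q | T)): β-rule — branch into ~S  //  (Q | T).
      branch 2.1 (add ~S):
        (~P -> R): β-rule — branch into ~~P  //  R.
          branch 2.1.1 (add ~~P):
            ○ open, literals {P=1, S=0}.
          branch 2.1.2 (add R):
            ○ open, literals {R=1, S=0}.
      branch 2.2 (add (Q | T)):
        (~P -> R): β-rule — branch into ~~P  //  R.
          branch 2.2.1 (add ~~P):
            (Q | T): β-rule — branch into Q  //  T.
              branch 2.2.1.1 (add Q):
                ○ open, literals {P=1, Q=1}.
              branch 2.2.1.2 (add T):
                ○ open, literals {P=1, T=1}.
          branch 2.2.2 (add R):
            (Q | T): β-rule — branch into Q  //  T.
              branch 2.2.2.1 (add Q):
                ○ open, literals {Q=1, R=1}.
              branch 2.2.2.2 (add T):
                ○ open, literals {R=1, T=1}.
0 branches closed, 8 open.
Each open branch fixes some atoms; the unmentioned ones are free. Counting distinct full assignments: branch {Q=1, R=0} (P, S, T) contributes 8 new; branch {T=1} (P, Q, R, S) contributes 12 new; branch {P=1, S=0} (Q, R, T) contributes 3 new; branch {R=1, S=0} (P, Q, T) contributes 2 new; branch {P=1, Q=1} (R, S, T) contributes 1 new; branch {P=1, T=1} (Q, R, S) contributes 0 new; branch {Q=1, R=1} (P, S, T) contributes 1 new; branch {R=1, T=1} (P, Q, S) contributes 0 new. Total: 27.

27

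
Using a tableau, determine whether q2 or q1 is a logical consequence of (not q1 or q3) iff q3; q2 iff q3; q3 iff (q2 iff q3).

Initial set: {((not q1 or q3) iff q3); (q2 iff q3); (q3 iff (q2 iff q3)); not (q2 or q1)}.
not (q2 or q1): α-rule — add not q2, not q1.
((not q1 or q3) iff q3): β-rule — branch into (not q1 or q3), q3  //  not (not q1 or q3), not q3.
  branch 1 (add (not q1 or q3), q3):
    (q2 iff q3): β-rule — branch into q2, q3  //  not q2, not q3.
      branch 1.1 (add q2, q3):
        × closes — contains both q2 and not q2.
      branch 1.2 (add not q2, not q3):
        × closes — contains both q3 and not q3.
  branch 2 (add not (not q1 or q3), not q3):
    not (not q1 or q3): α-rule — add not not q1, not q3.
    × closes — contains both q1 and not q1.
All 3 branches close.
Every branch closed, so the premises entail the conclusion.

Yes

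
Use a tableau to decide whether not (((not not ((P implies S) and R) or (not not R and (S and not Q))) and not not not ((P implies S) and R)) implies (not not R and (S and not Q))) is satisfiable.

Initial set: {T not (((not not ((P implies S) and R) or (not not R and (S and not Q))) and not not not ((P implies S) and R)) implies (not not R and (S and not Q)))}.
T not (((not not ((P implies S) and R) or (not not R and (S and not Q))) and not not not ((P implies S) and R)) implies (not not R and (S and not Q))): α-rule — add T ((not not ((P implies S) and R) or (not not R and (S and not Q))) and not not not ((P implies S) and R)), F (not not R and (S and not Q)).
T ((not not ((P implies S) and R) or (not not R and (S and not Q))) and not not not ((P implies S) and R)): α-rule — add T (not not ((P implies S) and R) or (not not R and (S and not Q))), T not not not ((P implies S) and R).
T not not not ((P implies S) and R): drop double negation, giving T not ((P implies S) and R).
F (not not R and (S and not Q)): β-rule — branch into F not not R  //  F (S and not Q).
  branch 1 (add F not not R):
    F not not R: drop double negation, giving F R.
    T (not not ((P implies S) and R) or (not not R and (S and not Q))): β-rule — branch into T not not ((P implies S) and R)  //  T (not not R and (S and not Q)).
      branch 1.1 (add T not not ((P implies S) and R)):
        T not not ((P implies S) and R): drop double negation, giving T ((P implies S) and R).
        T ((P implies S) and R): α-rule — add T (P implies S), T R.
        × closes — contains both R and not R.
      branch 1.2 (add T (not not R and (S and not Q))):
        T (not not R and (S and not Q)): α-rule — add T not not R, T (S and not Q).
        T not not R: drop double negation, giving T R.
        × closes — contains both R and not R.
  branch 2 (add F (S and not Q)):
    T (not not ((P implies S) and R) or (not not R and (S and not Q))): β-rule — branch into T not not ((P implies S) and R)  //  T (not not R and (S and not Q)).
      branch 2.1 (add T not not ((P implies S) and R)):
        T not not ((P implies S) and R): drop double negation, giving T ((P implies S) and R).
        T ((P implies S) and R): α-rule — add T (P implies S), T R.
        T not ((P implies S) and R): β-rule — branch into F (P implies S)  //  F R.
          branch 2.1.1 (add F (P implies S)):
            F (P implies S): α-rule — add T P, F S.
            F (S and not Q): β-rule — branch into F S  //  F not Q.
              branch 2.1.1.1 (add F S):
                T (P implies S): β-rule — branch into F P  //  T S.
                  branch 2.1.1.1.1 (add F P):
                    × closes — contains both P and not P.
                  branch 2.1.1.1.2 (add T S):
                    × closes — contains both S and not S.
              branch 2.1.1.2 (add F not Q):
                T (P implies S): β-rule — branch into F P  //  T S.
                  branch 2.1.1.2.1 (add F P):
                    × closes — contains both P and not P.
                  branch 2.1.1.2.2 (add T S):
                    × closes — contains both S and not S.
          branch 2.1.2 (add F R):
            × closes — contains both R and not R.
      branch 2.2 (add T (not not R and (S and not Q))):
        T (not not R and (S and not Q)): α-rule — add T not not R, T (S and not Q).
        T not not R: drop double negation, giving T R.
        T (S and not Q): α-rule — add T S, T not Q.
        T not ((P implies S) and R): β-rule — branch into F (P implies S)  //  F R.
          branch 2.2.1 (add F (P implies S)):
            F (P implies S): α-rule — add T P, F S.
            × closes — contains both S and not S.
          branch 2.2.2 (add F R):
            × closes — contains both R and not R.
All 9 branches close.
Every branch closed; the formula is unsatisfiable.

Unsatisfiable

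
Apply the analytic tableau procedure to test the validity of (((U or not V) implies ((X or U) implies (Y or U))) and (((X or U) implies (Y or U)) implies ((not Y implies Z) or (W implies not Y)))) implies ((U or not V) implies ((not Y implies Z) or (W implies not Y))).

Assume the negation and expand:
Initial set: {not ((((U or not V) implies ((X or U) implies (Y or U))) and (((X or U) implies (Y or U)) implies ((not Y implies Z) or (W implies not Y)))) implies ((U or not V) implies ((not Y implies Z) or (W implies not Y))))}.
not ((((U or not V) implies ((X or U) implies (Y or U))) and (((X or U) implies (Y or U)) implies ((not Y implies Z) or (W implies not Y)))) implies ((U or not V) implies ((not Y implies Z) or (W implies not Y)))): α-rule — add (((U or not V) implies ((X or U) implies (Y or U))) and (((X or U) implies (Y or U)) implies ((not Y implies Z) or (W implies not Y)))), not ((U or not V) implies ((not Y implies Z) or (W implies not Y))).
(((U or not V) implies ((X or U) implies (Y or U))) and (((X or U) implies (Y or U)) implies ((not Y implies Z) or (W implies not Y)))): α-rule — add ((U or not V) implies ((X or U) implies (Y or U))), (((X or U) implies (Y or U)) implies ((not Y implies Z) or (W implies not Y))).
not ((U or not V) implies ((not Y implies Z) or (W implies not Y))): α-rule — add (U or not V), not ((not Y implies Z) or (W implies not Y)).
not ((not Y implies Z) or (W implies not Y)): α-rule — add not (not Y implies Z), not (W implies not Y).
not (not Y implies Z): α-rule — add not Y, not Z.
not (W implies not Y): α-rule — add W, not not Y.
× closes — contains both Y and not Y.
All 1 branch closes.
Every branch closed, so the negation is unsatisfiable and the formula is valid.

Valid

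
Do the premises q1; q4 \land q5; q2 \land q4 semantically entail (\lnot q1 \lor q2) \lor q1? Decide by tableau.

Yes

Initial set: {T q1; T (q4 \land q5); T (q2 \land q4); F ((\lnot q1 \lor q2) \lor q1)}.
T (q4 \land q5): α-rule — add T q4, T q5.
T (q2 \land q4): α-rule — add T q2, T q4.
F ((\lnot q1 \lor q2) \lor q1): α-rule — add F (\lnot q1 \lor q2), F q1.
× closes — contains both q1 and \lnot q1.
All 1 branch closes.
Every branch closed, so the premises entail the conclusion.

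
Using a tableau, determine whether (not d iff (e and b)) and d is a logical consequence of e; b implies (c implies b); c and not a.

Initial set: {T e; T (b implies (c implies b)); T (c and not a); F ((not d iff (e and b)) and d)}.
T (c and not a): α-rule — add T c, T not a.
T (b implies (c implies b)): β-rule — branch into F b  //  T (c implies b).
  branch 1 (add F b):
    F ((not d iff (e and b)) and d): β-rule — branch into F (not d iff (e and b))  //  F d.
      branch 1.1 (add F (not d iff (e and b))):
        F (not d iff (e and b)): β-rule — branch into T not d, F (e and b)  //  F not d, T (e and b).
          branch 1.1.1 (add T not d, F (e and b)):
            F (e and b): β-rule — branch into F e  //  F b.
              branch 1.1.1.1 (add F e):
                × closes — contains both e and not e.
              branch 1.1.1.2 (add F b):
                ○ open, literals {a=0, b=0, c=1, d=0, e=1}.
          branch 1.1.2 (add F not d, T (e and b)):
            T (e and b): α-rule — add T e, T b.
            × closes — contains both b and not b.
      branch 1.2 (add F d):
        ○ open, literals {a=0, b=0, c=1, d=0, e=1}.
  branch 2 (add T (c implies b)):
    F ((not d iff (e and b)) and d): β-rule — branch into F (not d iff (e and b))  //  F d.
      branch 2.1 (add F (not d iff (e and b))):
        T (c implies b): β-rule — branch into F c  //  T b.
          branch 2.1.1 (add F c):
            × closes — contains both c and not c.
          branch 2.1.2 (add T b):
            F (not d iff (e and b)): β-rule — branch into T not d, F (e and b)  //  F not d, T (e and b).
              branch 2.1.2.1 (add T not d, F (e and b)):
                F (e and b): β-rule — branch into F e  //  F b.
                  branch 2.1.2.1.1 (add F e):
                    × closes — contains both e and not e.
                  branch 2.1.2.1.2 (add F b):
                    × closes — contains both b and not b.
              branch 2.1.2.2 (add F not d, T (e and b)):
                T (e and b): α-rule — add T e, T b.
                ○ open, literals {a=0, b=1, c=1, d=1, e=1}.
      branch 2.2 (add F d):
        T (c implies b): β-rule — branch into F c  //  T b.
          branch 2.2.1 (add F c):
            × closes — contains both c and not c.
          branch 2.2.2 (add T b):
            ○ open, literals {a=0, b=1, c=1, d=0, e=1}.
6 branches closed, 4 open.
An open branch gives a countermodel: a=0, b=0, c=1, d=0, e=1 (unmentioned atoms arbitrary); the premises hold there but the conclusion fails.

No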